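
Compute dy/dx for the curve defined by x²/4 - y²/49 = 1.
Differentiate the relation implicitly: treat y = y(x) and apply the chain rule, so every y-derivative picks up a y' = dy/dx factor.

With everything moved to the left-hand side, differentiate term by term:
  d/dx[x^2/4] = x/2
  d/dx[-y^2/49] = -2y·y'/49
  d/dx[-1] = 0

Separating the contributions that come from x directly and those that come through y:
  without y':      x/2
  multiplying y':  -2y/49

so (x/2) + (-2y/49)·y' = 0, and therefore
  dy/dx = -(x/2)/(-2y/49) = 49x/(4y)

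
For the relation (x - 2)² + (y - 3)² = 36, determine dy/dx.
Take d/dx of both sides. Since y is implicitly a function of x, the chain rule attaches a y' = dy/dx factor whenever we differentiate through y.

Set F(x, y) = (left side) − (right side), so the curve is F = 0. Differentiating each term of F:
  d/dx[(x - 2)^2] = 2x - 4
  d/dx[(y - 3)^2] = 2·y'(y - 3)
  d/dx[-36] = 0

Collecting, the y'-free part is the partial derivative in x and the y' coefficient is the partial derivative in y:
  ∂F/∂x = 2x - 4
  ∂F/∂y = 2y - 6

so d/dx[F(x, y(x))] = ∂F/∂x + (∂F/∂y)·y' = 0. Rearranging,
  dy/dx = -(∂F/∂x)/(∂F/∂y) = -(2x - 4)/(2y - 6) = (2 - x)/(y - 3)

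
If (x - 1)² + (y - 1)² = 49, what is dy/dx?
Apply d/dx to both sides, remembering that y depends on x. Each occurrence of y therefore brings in a y' = dy/dx via the chain rule.

With F(x, y) equal to the left-hand side minus the right, differentiate F term by term:
  d/dx[(x - 1)^2] = 2x - 2
  d/dx[(y - 1)^2] = 2·y'(y - 1)
  d/dx[-49] = 0
Adding these up, d/dx[F] = 0 becomes
  (2x - 2) + (2y - 2)·y' = 0,
so isolating y',
  dy/dx = -(2x - 2)/(2y - 2) = (1 - x)/(y - 1)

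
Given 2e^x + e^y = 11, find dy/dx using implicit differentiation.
Differentiate the relation implicitly: treat y = y(x) and apply the chain rule, so every y-derivative picks up a y' = dy/dx factor.

With everything moved to the left-hand side, differentiate term by term:
  d/dx[2e^(x)] = 2e^(x)
  d/dx[e^(y)] = y'·e^(y)
  d/dx[-11] = 0

Separating the contributions that come from x directly and those that come through y:
  without y':      2e^(x)
  multiplying y':  e^(y)

so (2e^(x)) + (e^(y))·y' = 0, and therefore
  dy/dx = -(2e^(x))/(e^(y)) = -2e^(x - y)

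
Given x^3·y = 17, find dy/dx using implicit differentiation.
Take d/dx of both sides. Since y is implicitly a function of x, the chain rule attaches a y' = dy/dx factor whenever we differentiate through y.

Set F(x, y) = (left side) − (right side), so the curve is F = 0. Differentiating each term of F:
  d/dx[x^3y] = x^3·y' + 3x^2y
  d/dx[-17] = 0

Collecting, the y'-free part is the partial derivative in x and the y' coefficient is the partial derivative in y:
  ∂F/∂x = 3x^2y
  ∂F/∂y = x^3

so d/dx[F(x, y(x))] = ∂F/∂x + (∂F/∂y)·y' = 0. Rearranging,
  dy/dx = -(∂F/∂x)/(∂F/∂y) = -(3x^2y)/(x^3) = -3y/x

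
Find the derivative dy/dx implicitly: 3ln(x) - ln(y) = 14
Take d/dx of both sides. Since y is implicitly a function of x, the chain rule attaches a y' = dy/dx factor whenever we differentiate through y.

Set F(x, y) = (left side) − (right side), so the curve is F = 0. Differentiating each term of F:
  d/dx[3ln(x)] = 3/x
  d/dx[-ln(y)] = -y'/y
  d/dx[-14] = 0

Collecting, the y'-free part is the partial derivative in x and the y' coefficient is the partial derivative in y:
  ∂F/∂x = 3/x
  ∂F/∂y = -1/y

so d/dx[F(x, y(x))] = ∂F/∂x + (∂F/∂y)·y' = 0. Rearranging,
  dy/dx = -(∂F/∂x)/(∂F/∂y) = -(3/x)/(-1/y) = 3y/x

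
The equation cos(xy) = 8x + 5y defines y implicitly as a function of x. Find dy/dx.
Apply d/dx to both sides, remembering that y depends on x. Each occurrence of y therefore brings in a y' = dy/dx via the chain rule.

With F(x, y) equal to the left-hand side minus the right, differentiate F term by term:
  d/dx[-8x] = -8
  d/dx[-5y] = -5·y'
  d/dx[cos(xy)] = -(x·y' + y)·sin(xy)
Adding these up, d/dx[F] = 0 becomes
  (-y·sin(xy) - 8) + (-x·sin(xy) - 5)·y' = 0,
so isolating y',
  dy/dx = -(-y·sin(xy) - 8)/(-x·sin(xy) - 5) = -(y·sin(xy) + 8)/(x·sin(xy) + 5)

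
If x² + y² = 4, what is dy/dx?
Differentiate both sides with respect to x, treating y as y(x). By the chain rule, any term containing y contributes a factor of y' = dy/dx when we differentiate it.

Move every term to one side and write the relation as F(x, y) = 0. Term by term,
  d/dx[x^2] = 2x
  d/dx[y^2] = 2y·y'
  d/dx[-4] = 0

The pieces without y' make up ∂F/∂x and the coefficient of y' is ∂F/∂y:
  ∂F/∂x = 2x,
  ∂F/∂y = 2y.

Since d/dx[F] = ∂F/∂x + (∂F/∂y)·y' = 0, solve for y':
  (∂F/∂y)·y' = -∂F/∂x
  dy/dx = -(∂F/∂x)/(∂F/∂y) = -(2x)/(2y) = -x/y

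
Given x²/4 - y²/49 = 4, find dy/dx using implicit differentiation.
Take d/dx of both sides. Since y is implicitly a function of x, the chain rule attaches a y' = dy/dx factor whenever we differentiate through y.

Set F(x, y) = (left side) − (right side), so the curve is F = 0. Differentiating each term of F:
  d/dx[x^2/4] = x/2
  d/dx[-y^2/49] = -2y·y'/49
  d/dx[-4] = 0

Collecting, the y'-free part is the partial derivative in x and the y' coefficient is the partial derivative in y:
  ∂F/∂x = x/2
  ∂F/∂y = -2y/49

so d/dx[F(x, y(x))] = ∂F/∂x + (∂F/∂y)·y' = 0. Rearranging,
  dy/dx = -(∂F/∂x)/(∂F/∂y) = -(x/2)/(-2y/49) = 49x/(4y)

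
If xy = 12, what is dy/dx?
Differentiate both sides with respect to x, treating y as y(x). By the chain rule, any term containing y contributes a factor of y' = dy/dx when we differentiate it.

Move every term to one side and write the relation as F(x, y) = 0. Term by term,
  d/dx[xy] = x·y' + y
  d/dx[-12] = 0

The pieces without y' make up ∂F/∂x and the coefficient of y' is ∂F/∂y:
  ∂F/∂x = y,
  ∂F/∂y = x.

Since d/dx[F] = ∂F/∂x + (∂F/∂y)·y' = 0, solve for y':
  (∂F/∂y)·y' = -∂F/∂x
  dy/dx = -(∂F/∂x)/(∂F/∂y) = -(y)/(x) = -y/x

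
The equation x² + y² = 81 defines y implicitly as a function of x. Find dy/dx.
Differentiate the relation implicitly: treat y = y(x) and apply the chain rule, so every y-derivative picks up a y' = dy/dx factor.

With everything moved to the left-hand side, differentiate term by term:
  d/dx[x^2] = 2x
  d/dx[y^2] = 2y·y'
  d/dx[-81] = 0

Separating the contributions that come from x directly and those that come through y:
  without y':      2x
  multiplying y':  2y

so (2x) + (2y)·y' = 0, and therefore
  dy/dx = -(2x)/(2y) = -x/y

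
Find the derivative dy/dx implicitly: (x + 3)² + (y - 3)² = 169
Differentiate the relation implicitly: treat y = y(x) and apply the chain rule, so every y-derivative picks up a y' = dy/dx factor.

With everything moved to the left-hand side, differentiate term by term:
  d/dx[(x + 3)^2] = 2x + 6
  d/dx[(y - 3)^2] = 2·y'(y - 3)
  d/dx[-169] = 0

Separating the contributions that come from x directly and those that come through y:
  without y':      2x + 6
  multiplying y':  2y - 6

so (2x + 6) + (2y - 6)·y' = 0, and therefore
  dy/dx = -(2x + 6)/(2y - 6) = (-x - 3)/(y - 3)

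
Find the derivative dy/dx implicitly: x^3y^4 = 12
Take d/dx of both sides. Since y is implicitly a function of x, the chain rule attaches a y' = dy/dx factor whenever we differentiate through y.

Set F(x, y) = (left side) − (right side), so the curve is F = 0. Differentiating each term of F:
  d/dx[x^3y^4] = 4x^3y^3·y' + 3x^2y^4
  d/dx[-12] = 0

Collecting, the y'-free part is the partial derivative in x and the y' coefficient is the partial derivative in y:
  ∂F/∂x = 3x^2y^4
  ∂F/∂y = 4x^3y^3

so d/dx[F(x, y(x))] = ∂F/∂x + (∂F/∂y)·y' = 0. Rearranging,
  dy/dx = -(∂F/∂x)/(∂F/∂y) = -(3x^2y^4)/(4x^3y^3) = -3y/(4x)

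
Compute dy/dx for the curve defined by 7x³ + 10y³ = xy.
Take d/dx of both sides. Since y is implicitly a function of x, the chain rule attaches a y' = dy/dx factor whenever we differentiate through y.

Set F(x, y) = (left side) − (right side), so the curve is F = 0. Differentiating each term of F:
  d/dx[7x^3] = 21x^2
  d/dx[-xy] = -x·y' - y
  d/dx[10y^3] = 30y^2·y'

Collecting, the y'-free part is the partial derivative in x and the y' coefficient is the partial derivative in y:
  ∂F/∂x = 21x^2 - y
  ∂F/∂y = -x + 30y^2

so d/dx[F(x, y(x))] = ∂F/∂x + (∂F/∂y)·y' = 0. Rearranging,
  dy/dx = -(∂F/∂x)/(∂F/∂y) = -(21x^2 - y)/(-x + 30y^2) = (21x^2 - y)/(x - 30y^2)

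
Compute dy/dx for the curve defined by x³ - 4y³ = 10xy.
Differentiate both sides with respect to x, treating y as y(x). By the chain rule, any term containing y contributes a factor of y' = dy/dx when we differentiate it.

Move every term to one side and write the relation as F(x, y) = 0. Term by term,
  d/dx[x^3] = 3x^2
  d/dx[-10xy] = -10x·y' - 10y
  d/dx[-4y^3] = -12y^2·y'

The pieces without y' make up ∂F/∂x and the coefficient of y' is ∂F/∂y:
  ∂F/∂x = 3x^2 - 10y,
  ∂F/∂y = -10x - 12y^2.

Since d/dx[F] = ∂F/∂x + (∂F/∂y)·y' = 0, solve for y':
  (∂F/∂y)·y' = -∂F/∂x
  dy/dx = -(∂F/∂x)/(∂F/∂y) = -(3x^2 - 10y)/(-10x - 12y^2) = (3x^2 - 10y)/(2(5x + 6y^2))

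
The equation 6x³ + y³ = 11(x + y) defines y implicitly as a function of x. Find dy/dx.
Differentiate the relation implicitly: treat y = y(x) and apply the chain rule, so every y-derivative picks up a y' = dy/dx factor.

With everything moved to the left-hand side, differentiate term by term:
  d/dx[6x^3] = 18x^2
  d/dx[-11x] = -11
  d/dx[y^3] = 3y^2·y'
  d/dx[-11y] = -11·y'

Separating the contributions that come from x directly and those that come through y:
  without y':      18x^2 - 11
  multiplying y':  3y^2 - 11

so (18x^2 - 11) + (3y^2 - 11)·y' = 0, and therefore
  dy/dx = -(18x^2 - 11)/(3y^2 - 11) = (11 - 18x^2)/(3y^2 - 11)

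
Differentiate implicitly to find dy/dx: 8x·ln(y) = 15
Apply d/dx to both sides, remembering that y depends on x. Each occurrence of y therefore brings in a y' = dy/dx via the chain rule.

With F(x, y) equal to the left-hand side minus the right, differentiate F term by term:
  d/dx[8x·ln(y)] = 8x·y'/y + 8ln(y)
  d/dx[-15] = 0
Adding these up, d/dx[F] = 0 becomes
  (8ln(y)) + (8x/y)·y' = 0,
so isolating y',
  dy/dx = -(8ln(y))/(8x/y) = -y·ln(y)/x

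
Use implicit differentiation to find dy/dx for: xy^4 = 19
Differentiate the relation implicitly: treat y = y(x) and apply the chain rule, so every y-derivative picks up a y' = dy/dx factor.

With everything moved to the left-hand side, differentiate term by term:
  d/dx[xy^4] = 4xy^3·y' + y^4
  d/dx[-19] = 0

Separating the contributions that come from x directly and those that come through y:
  without y':      y^4
  multiplying y':  4xy^3

so (y^4) + (4xy^3)·y' = 0, and therefore
  dy/dx = -(y^4)/(4xy^3) = -y/(4x)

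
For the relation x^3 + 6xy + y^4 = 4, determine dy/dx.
Apply d/dx to both sides, remembering that y depends on x. Each occurrence of y therefore brings in a y' = dy/dx via the chain rule.

With F(x, y) equal to the left-hand side minus the right, differentiate F term by term:
  d/dx[x^3] = 3x^2
  d/dx[6xy] = 6x·y' + 6y
  d/dx[y^4] = 4y^3·y'
  d/dx[-4] = 0
Adding these up, d/dx[F] = 0 becomes
  (3x^2 + 6y) + (6x + 4y^3)·y' = 0,
so isolating y',
  dy/dx = -(3x^2 + 6y)/(6x + 4y^3) = 3(-x^2 - 2y)/(2(3x + 2y^3))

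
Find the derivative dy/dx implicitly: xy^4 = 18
Differentiate both sides with respect to x, treating y as y(x). By the chain rule, any term containing y contributes a factor of y' = dy/dx when we differentiate it.

Move every term to one side and write the relation as F(x, y) = 0. Term by term,
  d/dx[xy^4] = 4xy^3·y' + y^4
  d/dx[-18] = 0

The pieces without y' make up ∂F/∂x and the coefficient of y' is ∂F/∂y:
  ∂F/∂x = y^4,
  ∂F/∂y = 4xy^3.

Since d/dx[F] = ∂F/∂x + (∂F/∂y)·y' = 0, solve for y':
  (∂F/∂y)·y' = -∂F/∂x
  dy/dx = -(∂F/∂x)/(∂F/∂y) = -(y^4)/(4xy^3) = -y/(4x)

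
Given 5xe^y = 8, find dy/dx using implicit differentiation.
Apply d/dx to both sides, remembering that y depends on x. Each occurrence of y therefore brings in a y' = dy/dx via the chain rule.

With F(x, y) equal to the left-hand side minus the right, differentiate F term by term:
  d/dx[5x·e^(y)] = 5x·y'·e^(y) + 5e^(y)
  d/dx[-8] = 0
Adding these up, d/dx[F] = 0 becomes
  (5e^(y)) + (5x·e^(y))·y' = 0,
so isolating y',
  dy/dx = -(5e^(y))/(5x·e^(y)) = -1/x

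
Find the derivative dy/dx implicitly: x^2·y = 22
Apply d/dx to both sides, remembering that y depends on x. Each occurrence of y therefore brings in a y' = dy/dx via the chain rule.

With F(x, y) equal to the left-hand side minus the right, differentiate F term by term:
  d/dx[x^2y] = x^2·y' + 2xy
  d/dx[-22] = 0
Adding these up, d/dx[F] = 0 becomes
  (2xy) + (x^2)·y' = 0,
so isolating y',
  dy/dx = -(2xy)/(x^2) = -2y/x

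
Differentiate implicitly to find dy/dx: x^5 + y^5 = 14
Apply d/dx to both sides, remembering that y depends on x. Each occurrence of y therefore brings in a y' = dy/dx via the chain rule.

With F(x, y) equal to the left-hand side minus the right, differentiate F term by term:
  d/dx[x^5] = 5x^4
  d/dx[y^5] = 5y^4·y'
  d/dx[-14] = 0
Adding these up, d/dx[F] = 0 becomes
  (5x^4) + (5y^4)·y' = 0,
so isolating y',
  dy/dx = -(5x^4)/(5y^4) = -x^4/y^4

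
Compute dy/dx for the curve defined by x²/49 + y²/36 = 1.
Take d/dx of both sides. Since y is implicitly a function of x, the chain rule attaches a y' = dy/dx factor whenever we differentiate through y.

Set F(x, y) = (left side) − (right side), so the curve is F = 0. Differentiating each term of F:
  d/dx[x^2/49] = 2x/49
  d/dx[y^2/36] = y·y'/18
  d/dx[-1] = 0

Collecting, the y'-free part is the partial derivative in x and the y' coefficient is the partial derivative in y:
  ∂F/∂x = 2x/49
  ∂F/∂y = y/18

so d/dx[F(x, y(x))] = ∂F/∂x + (∂F/∂y)·y' = 0. Rearranging,
  dy/dx = -(∂F/∂x)/(∂F/∂y) = -(2x/49)/(y/18) = -36x/(49y)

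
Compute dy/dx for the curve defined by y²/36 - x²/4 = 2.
Take d/dx of both sides. Since y is implicitly a function of x, the chain rule attaches a y' = dy/dx factor whenever we differentiate through y.

Set F(x, y) = (left side) − (right side), so the curve is F = 0. Differentiating each term of F:
  d/dx[-x^2/4] = -x/2
  d/dx[y^2/36] = y·y'/18
  d/dx[-2] = 0

Collecting, the y'-free part is the partial derivative in x and the y' coefficient is the partial derivative in y:
  ∂F/∂x = -x/2
  ∂F/∂y = y/18

so d/dx[F(x, y(x))] = ∂F/∂x + (∂F/∂y)·y' = 0. Rearranging,
  dy/dx = -(∂F/∂x)/(∂F/∂y) = -(-x/2)/(y/18) = 9x/y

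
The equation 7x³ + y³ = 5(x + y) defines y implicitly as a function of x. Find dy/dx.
Differentiate both sides with respect to x, treating y as y(x). By the chain rule, any term containing y contributes a factor of y' = dy/dx when we differentiate it.

Move every term to one side and write the relation as F(x, y) = 0. Term by term,
  d/dx[7x^3] = 21x^2
  d/dx[-5x] = -5
  d/dx[y^3] = 3y^2·y'
  d/dx[-5y] = -5·y'

The pieces without y' make up ∂F/∂x and the coefficient of y' is ∂F/∂y:
  ∂F/∂x = 21x^2 - 5,
  ∂F/∂y = 3y^2 - 5.

Since d/dx[F] = ∂F/∂x + (∂F/∂y)·y' = 0, solve for y':
  (∂F/∂y)·y' = -∂F/∂x
  dy/dx = -(∂F/∂x)/(∂F/∂y) = -(21x^2 - 5)/(3y^2 - 5) = (5 - 21x^2)/(3y^2 - 5)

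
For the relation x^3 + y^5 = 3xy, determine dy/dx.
Differentiate both sides with respect to x, treating y as y(x). By the chain rule, any term containing y contributes a factor of y' = dy/dx when we differentiate it.

Move every term to one side and write the relation as F(x, y) = 0. Term by term,
  d/dx[x^3] = 3x^2
  d/dx[-3xy] = -3x·y' - 3y
  d/dx[y^5] = 5y^4·y'

The pieces without y' make up ∂F/∂x and the coefficient of y' is ∂F/∂y:
  ∂F/∂x = 3x^2 - 3y,
  ∂F/∂y = -3x + 5y^4.

Since d/dx[F] = ∂F/∂x + (∂F/∂y)·y' = 0, solve for y':
  (∂F/∂y)·y' = -∂F/∂x
  dy/dx = -(∂F/∂x)/(∂F/∂y) = -(3x^2 - 3y)/(-3x + 5y^4) = 3(x^2 - y)/(3x - 5y^4)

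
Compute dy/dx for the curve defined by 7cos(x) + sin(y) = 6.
Take d/dx of both sides. Since y is implicitly a function of x, the chain rule attaches a y' = dy/dx factor whenever we differentiate through y.

Set F(x, y) = (left side) − (right side), so the curve is F = 0. Differentiating each term of F:
  d/dx[sin(y)] = y'·cos(y)
  d/dx[7cos(x)] = -7sin(x)
  d/dx[-6] = 0

Collecting, the y'-free part is the partial derivative in x and the y' coefficient is the partial derivative in y:
  ∂F/∂x = -7sin(x)
  ∂F/∂y = cos(y)

so d/dx[F(x, y(x))] = ∂F/∂x + (∂F/∂y)·y' = 0. Rearranging,
  dy/dx = -(∂F/∂x)/(∂F/∂y) = -(-7sin(x))/(cos(y)) = 7sin(x)/cos(y)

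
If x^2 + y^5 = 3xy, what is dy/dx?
Apply d/dx to both sides, remembering that y depends on x. Each occurrence of y therefore brings in a y' = dy/dx via the chain rule.

With F(x, y) equal to the left-hand side minus the right, differentiate F term by term:
  d/dx[x^2] = 2x
  d/dx[-3xy] = -3x·y' - 3y
  d/dx[y^5] = 5y^4·y'
Adding these up, d/dx[F] = 0 becomes
  (2x - 3y) + (-3x + 5y^4)·y' = 0,
so isolating y',
  dy/dx = -(2x - 3y)/(-3x + 5y^4) = (2x - 3y)/(3x - 5y^4)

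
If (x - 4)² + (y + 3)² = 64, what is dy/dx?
Take d/dx of both sides. Since y is implicitly a function of x, the chain rule attaches a y' = dy/dx factor whenever we differentiate through y.

Set F(x, y) = (left side) − (right side), so the curve is F = 0. Differentiating each term of F:
  d/dx[(x - 4)^2] = 2x - 8
  d/dx[(y + 3)^2] = 2·y'(y + 3)
  d/dx[-64] = 0

Collecting, the y'-free part is the partial derivative in x and the y' coefficient is the partial derivative in y:
  ∂F/∂x = 2x - 8
  ∂F/∂y = 2y + 6

so d/dx[F(x, y(x))] = ∂F/∂x + (∂F/∂y)·y' = 0. Rearranging,
  dy/dx = -(∂F/∂x)/(∂F/∂y) = -(2x - 8)/(2y + 6) = (4 - x)/(y + 3)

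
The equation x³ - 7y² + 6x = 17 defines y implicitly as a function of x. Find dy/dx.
Take d/dx of both sides. Since y is implicitly a function of x, the chain rule attaches a y' = dy/dx factor whenever we differentiate through y.

Set F(x, y) = (left side) − (right side), so the curve is F = 0. Differentiating each term of F:
  d/dx[x^3] = 3x^2
  d/dx[6x] = 6
  d/dx[-7y^2] = -14y·y'
  d/dx[-17] = 0

Collecting, the y'-free part is the partial derivative in x and the y' coefficient is the partial derivative in y:
  ∂F/∂x = 3x^2 + 6
  ∂F/∂y = -14y

so d/dx[F(x, y(x))] = ∂F/∂x + (∂F/∂y)·y' = 0. Rearranging,
  dy/dx = -(∂F/∂x)/(∂F/∂y) = -(3x^2 + 6)/(-14y) = 3(x^2 + 2)/(14y)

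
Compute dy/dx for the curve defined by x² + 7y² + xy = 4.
Differentiate both sides with respect to x, treating y as y(x). By the chain rule, any term containing y contributes a factor of y' = dy/dx when we differentiate it.

Move every term to one side and write the relation as F(x, y) = 0. Term by term,
  d/dx[x^2] = 2x
  d/dx[xy] = x·y' + y
  d/dx[7y^2] = 14y·y'
  d/dx[-4] = 0

The pieces without y' make up ∂F/∂x and the coefficient of y' is ∂F/∂y:
  ∂F/∂x = 2x + y,
  ∂F/∂y = x + 14y.

Since d/dx[F] = ∂F/∂x + (∂F/∂y)·y' = 0, solve for y':
  (∂F/∂y)·y' = -∂F/∂x
  dy/dx = -(∂F/∂x)/(∂F/∂y) = -(2x + y)/(x + 14y) = (-2x - y)/(x + 14y)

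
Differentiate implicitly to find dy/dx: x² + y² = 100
Differentiate the relation implicitly: treat y = y(x) and apply the chain rule, so every y-derivative picks up a y' = dy/dx factor.

With everything moved to the left-hand side, differentiate term by term:
  d/dx[x^2] = 2x
  d/dx[y^2] = 2y·y'
  d/dx[-100] = 0

Separating the contributions that come from x directly and those that come through y:
  without y':      2x
  multiplying y':  2y

so (2x) + (2y)·y' = 0, and therefore
  dy/dx = -(2x)/(2y) = -x/y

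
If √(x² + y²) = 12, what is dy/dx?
Differentiate the relation implicitly: treat y = y(x) and apply the chain rule, so every y-derivative picks up a y' = dy/dx factor.

With everything moved to the left-hand side, differentiate term by term:
  d/dx[√(x^2 + y^2)] = (x + y·y')/√(x^2 + y^2)
  d/dx[-12] = 0

Separating the contributions that come from x directly and those that come through y:
  without y':      x/√(x^2 + y^2)
  multiplying y':  y/√(x^2 + y^2)

so (x/√(x^2 + y^2)) + (y/√(x^2 + y^2))·y' = 0, and therefore
  dy/dx = -(x/√(x^2 + y^2))/(y/√(x^2 + y^2)) = -x/y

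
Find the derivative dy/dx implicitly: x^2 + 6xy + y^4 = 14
Differentiate the relation implicitly: treat y = y(x) and apply the chain rule, so every y-derivative picks up a y' = dy/dx factor.

With everything moved to the left-hand side, differentiate term by term:
  d/dx[x^2] = 2x
  d/dx[6xy] = 6x·y' + 6y
  d/dx[y^4] = 4y^3·y'
  d/dx[-14] = 0

Separating the contributions that come from x directly and those that come through y:
  without y':      2x + 6y
  multiplying y':  6x + 4y^3

so (2x + 6y) + (6x + 4y^3)·y' = 0, and therefore
  dy/dx = -(2x + 6y)/(6x + 4y^3) = (-x - 3y)/(3x + 2y^3)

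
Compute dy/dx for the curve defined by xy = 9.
Differentiate the relation implicitly: treat y = y(x) and apply the chain rule, so every y-derivative picks up a y' = dy/dx factor.

With everything moved to the left-hand side, differentiate term by term:
  d/dx[xy] = x·y' + y
  d/dx[-9] = 0

Separating the contributions that come from x directly and those that come through y:
  without y':      y
  multiplying y':  x

so (y) + (x)·y' = 0, and therefore
  dy/dx = -(y)/(x) = -y/x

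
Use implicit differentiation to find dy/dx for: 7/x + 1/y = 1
Differentiate both sides with respect to x, treating y as y(x). By the chain rule, any term containing y contributes a factor of y' = dy/dx when we differentiate it.

Move every term to one side and write the relation as F(x, y) = 0. Term by term,
  d/dx[1/y] = -y'/y^2
  d/dx[7/x] = -7/x^2
  d/dx[-1] = 0

The pieces without y' make up ∂F/∂x and the coefficient of y' is ∂F/∂y:
  ∂F/∂x = -7/x^2,
  ∂F/∂y = -1/y^2.

Since d/dx[F] = ∂F/∂x + (∂F/∂y)·y' = 0, solve for y':
  (∂F/∂y)·y' = -∂F/∂x
  dy/dx = -(∂F/∂x)/(∂F/∂y) = -(-7/x^2)/(-1/y^2) = -7y^2/x^2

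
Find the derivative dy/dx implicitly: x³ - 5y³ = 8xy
Differentiate the relation implicitly: treat y = y(x) and apply the chain rule, so every y-derivative picks up a y' = dy/dx factor.

With everything moved to the left-hand side, differentiate term by term:
  d/dx[x^3] = 3x^2
  d/dx[-8xy] = -8x·y' - 8y
  d/dx[-5y^3] = -15y^2·y'

Separating the contributions that come from x directly and those that come through y:
  without y':      3x^2 - 8y
  multiplying y':  -8x - 15y^2

so (3x^2 - 8y) + (-8x - 15y^2)·y' = 0, and therefore
  dy/dx = -(3x^2 - 8y)/(-8x - 15y^2) = (3x^2 - 8y)/(8x + 15y^2)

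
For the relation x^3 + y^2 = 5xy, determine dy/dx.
Apply d/dx to both sides, remembering that y depends on x. Each occurrence of y therefore brings in a y' = dy/dx via the chain rule.

With F(x, y) equal to the left-hand side minus the right, differentiate F term by term:
  d/dx[x^3] = 3x^2
  d/dx[-5xy] = -5x·y' - 5y
  d/dx[y^2] = 2y·y'
Adding these up, d/dx[F] = 0 becomes
  (3x^2 - 5y) + (-5x + 2y)·y' = 0,
so isolating y',
  dy/dx = -(3x^2 - 5y)/(-5x + 2y) = (3x^2 - 5y)/(5x - 2y)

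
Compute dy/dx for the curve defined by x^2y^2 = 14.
Take d/dx of both sides. Since y is implicitly a function of x, the chain rule attaches a y' = dy/dx factor whenever we differentiate through y.

Set F(x, y) = (left side) − (right side), so the curve is F = 0. Differentiating each term of F:
  d/dx[x^2y^2] = 2x^2y·y' + 2xy^2
  d/dx[-14] = 0

Collecting, the y'-free part is the partial derivative in x and the y' coefficient is the partial derivative in y:
  ∂F/∂x = 2xy^2
  ∂F/∂y = 2x^2y

so d/dx[F(x, y(x))] = ∂F/∂x + (∂F/∂y)·y' = 0. Rearranging,
  dy/dx = -(∂F/∂x)/(∂F/∂y) = -(2xy^2)/(2x^2y) = -y/x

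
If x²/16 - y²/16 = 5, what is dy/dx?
Differentiate the relation implicitly: treat y = y(x) and apply the chain rule, so every y-derivative picks up a y' = dy/dx factor.

With everything moved to the left-hand side, differentiate term by term:
  d/dx[x^2/16] = x/8
  d/dx[-y^2/16] = -y·y'/8
  d/dx[-5] = 0

Separating the contributions that come from x directly and those that come through y:
  without y':      x/8
  multiplying y':  -y/8

so (x/8) + (-y/8)·y' = 0, and therefore
  dy/dx = -(x/8)/(-y/8) = x/y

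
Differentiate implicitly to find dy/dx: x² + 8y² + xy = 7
Take d/dx of both sides. Since y is implicitly a function of x, the chain rule attaches a y' = dy/dx factor whenever we differentiate through y.

Set F(x, y) = (left side) − (right side), so the curve is F = 0. Differentiating each term of F:
  d/dx[x^2] = 2x
  d/dx[xy] = x·y' + y
  d/dx[8y^2] = 16y·y'
  d/dx[-7] = 0

Collecting, the y'-free part is the partial derivative in x and the y' coefficient is the partial derivative in y:
  ∂F/∂x = 2x + y
  ∂F/∂y = x + 16y

so d/dx[F(x, y(x))] = ∂F/∂x + (∂F/∂y)·y' = 0. Rearranging,
  dy/dx = -(∂F/∂x)/(∂F/∂y) = -(2x + y)/(x + 16y) = (-2x - y)/(x + 16y)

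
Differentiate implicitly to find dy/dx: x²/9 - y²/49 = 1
Take d/dx of both sides. Since y is implicitly a function of x, the chain rule attaches a y' = dy/dx factor whenever we differentiate through y.

Set F(x, y) = (left side) − (right side), so the curve is F = 0. Differentiating each term of F:
  d/dx[x^2/9] = 2x/9
  d/dx[-y^2/49] = -2y·y'/49
  d/dx[-1] = 0

Collecting, the y'-free part is the partial derivative in x and the y' coefficient is the partial derivative in y:
  ∂F/∂x = 2x/9
  ∂F/∂y = -2y/49

so d/dx[F(x, y(x))] = ∂F/∂x + (∂F/∂y)·y' = 0. Rearranging,
  dy/dx = -(∂F/∂x)/(∂F/∂y) = -(2x/9)/(-2y/49) = 49x/(9y)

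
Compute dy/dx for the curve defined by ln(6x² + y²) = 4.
Apply d/dx to both sides, remembering that y depends on x. Each occurrence of y therefore brings in a y' = dy/dx via the chain rule.

With F(x, y) equal to the left-hand side minus the right, differentiate F term by term:
  d/dx[ln(6x^2 + y^2)] = (12x + 2y·y')/(6x^2 + y^2)
  d/dx[-4] = 0
Adding these up, d/dx[F] = 0 becomes
  (12x/(6x^2 + y^2)) + (2y/(6x^2 + y^2))·y' = 0,
so isolating y',
  dy/dx = -(12x/(6x^2 + y^2))/(2y/(6x^2 + y^2)) = -6x/y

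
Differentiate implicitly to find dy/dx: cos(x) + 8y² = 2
Take d/dx of both sides. Since y is implicitly a function of x, the chain rule attaches a y' = dy/dx factor whenever we differentiate through y.

Set F(x, y) = (left side) − (right side), so the curve is F = 0. Differentiating each term of F:
  d/dx[8y^2] = 16y·y'
  d/dx[cos(x)] = -sin(x)
  d/dx[-2] = 0

Collecting, the y'-free part is the partial derivative in x and the y' coefficient is the partial derivative in y:
  ∂F/∂x = -sin(x)
  ∂F/∂y = 16y

so d/dx[F(x, y(x))] = ∂F/∂x + (∂F/∂y)·y' = 0. Rearranging,
  dy/dx = -(∂F/∂x)/(∂F/∂y) = -(-sin(x))/(16y) = sin(x)/(16y)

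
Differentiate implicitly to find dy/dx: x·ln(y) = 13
Take d/dx of both sides. Since y is implicitly a function of x, the chain rule attaches a y' = dy/dx factor whenever we differentiate through y.

Set F(x, y) = (left side) − (right side), so the curve is F = 0. Differentiating each term of F:
  d/dx[x·ln(y)] = x·y'/y + ln(y)
  d/dx[-13] = 0

Collecting, the y'-free part is the partial derivative in x and the y' coefficient is the partial derivative in y:
  ∂F/∂x = ln(y)
  ∂F/∂y = x/y

so d/dx[F(x, y(x))] = ∂F/∂x + (∂F/∂y)·y' = 0. Rearranging,
  dy/dx = -(∂F/∂x)/(∂F/∂y) = -(ln(y))/(x/y) = -y·ln(y)/x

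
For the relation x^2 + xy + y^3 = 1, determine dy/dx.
Apply d/dx to both sides, remembering that y depends on x. Each occurrence of y therefore brings in a y' = dy/dx via the chain rule.

With F(x, y) equal to the left-hand side minus the right, differentiate F term by term:
  d/dx[x^2] = 2x
  d/dx[xy] = x·y' + y
  d/dx[y^3] = 3y^2·y'
  d/dx[-1] = 0
Adding these up, d/dx[F] = 0 becomes
  (2x + y) + (x + 3y^2)·y' = 0,
so isolating y',
  dy/dx = -(2x + y)/(x + 3y^2) = (-2x - y)/(x + 3y^2)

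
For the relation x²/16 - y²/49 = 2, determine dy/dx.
Take d/dx of both sides. Since y is implicitly a function of x, the chain rule attaches a y' = dy/dx factor whenever we differentiate through y.

Set F(x, y) = (left side) − (right side), so the curve is F = 0. Differentiating each term of F:
  d/dx[x^2/16] = x/8
  d/dx[-y^2/49] = -2y·y'/49
  d/dx[-2] = 0

Collecting, the y'-free part is the partial derivative in x and the y' coefficient is the partial derivative in y:
  ∂F/∂x = x/8
  ∂F/∂y = -2y/49

so d/dx[F(x, y(x))] = ∂F/∂x + (∂F/∂y)·y' = 0. Rearranging,
  dy/dx = -(∂F/∂x)/(∂F/∂y) = -(x/8)/(-2y/49) = 49x/(16y)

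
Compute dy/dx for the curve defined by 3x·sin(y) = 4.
Take d/dx of both sides. Since y is implicitly a function of x, the chain rule attaches a y' = dy/dx factor whenever we differentiate through y.

Set F(x, y) = (left side) − (right side), so the curve is F = 0. Differentiating each term of F:
  d/dx[3x·sin(y)] = 3x·y'·cos(y) + 3sin(y)
  d/dx[-4] = 0

Collecting, the y'-free part is the partial derivative in x and the y' coefficient is the partial derivative in y:
  ∂F/∂x = 3sin(y)
  ∂F/∂y = 3x·cos(y)

so d/dx[F(x, y(x))] = ∂F/∂x + (∂F/∂y)·y' = 0. Rearranging,
  dy/dx = -(∂F/∂x)/(∂F/∂y) = -(3sin(y))/(3x·cos(y)) = -tan(y)/x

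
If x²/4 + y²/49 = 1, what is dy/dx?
Apply d/dx to both sides, remembering that y depends on x. Each occurrence of y therefore brings in a y' = dy/dx via the chain rule.

With F(x, y) equal to the left-hand side minus the right, differentiate F term by term:
  d/dx[x^2/4] = x/2
  d/dx[y^2/49] = 2y·y'/49
  d/dx[-1] = 0
Adding these up, d/dx[F] = 0 becomes
  (x/2) + (2y/49)·y' = 0,
so isolating y',
  dy/dx = -(x/2)/(2y/49) = -49x/(4y)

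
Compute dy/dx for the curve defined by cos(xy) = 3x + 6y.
Apply d/dx to both sides, remembering that y depends on x. Each occurrence of y therefore brings in a y' = dy/dx via the chain rule.

With F(x, y) equal to the left-hand side minus the right, differentiate F term by term:
  d/dx[-3x] = -3
  d/dx[-6y] = -6·y'
  d/dx[cos(xy)] = -(x·y' + y)·sin(xy)
Adding these up, d/dx[F] = 0 becomes
  (-y·sin(xy) - 3) + (-x·sin(xy) - 6)·y' = 0,
so isolating y',
  dy/dx = -(-y·sin(xy) - 3)/(-x·sin(xy) - 6) = -(y·sin(xy) + 3)/(x·sin(xy) + 6)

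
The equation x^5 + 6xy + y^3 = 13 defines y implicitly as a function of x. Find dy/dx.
Differentiate the relation implicitly: treat y = y(x) and apply the chain rule, so every y-derivative picks up a y' = dy/dx factor.

With everything moved to the left-hand side, differentiate term by term:
  d/dx[x^5] = 5x^4
  d/dx[6xy] = 6x·y' + 6y
  d/dx[y^3] = 3y^2·y'
  d/dx[-13] = 0

Separating the contributions that come from x directly and those that come through y:
  without y':      5x^4 + 6y
  multiplying y':  6x + 3y^2

so (5x^4 + 6y) + (6x + 3y^2)·y' = 0, and therefore
  dy/dx = -(5x^4 + 6y)/(6x + 3y^2) = (-5x^4 - 6y)/(3(2x + y^2))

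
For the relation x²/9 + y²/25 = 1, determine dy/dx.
Differentiate both sides with respect to x, treating y as y(x). By the chain rule, any term containing y contributes a factor of y' = dy/dx when we differentiate it.

Move every term to one side and write the relation as F(x, y) = 0. Term by term,
  d/dx[x^2/9] = 2x/9
  d/dx[y^2/25] = 2y·y'/25
  d/dx[-1] = 0

The pieces without y' make up ∂F/∂x and the coefficient of y' is ∂F/∂y:
  ∂F/∂x = 2x/9,
  ∂F/∂y = 2y/25.

Since d/dx[F] = ∂F/∂x + (∂F/∂y)·y' = 0, solve for y':
  (∂F/∂y)·y' = -∂F/∂x
  dy/dx = -(∂F/∂x)/(∂F/∂y) = -(2x/9)/(2y/25) = -25x/(9y)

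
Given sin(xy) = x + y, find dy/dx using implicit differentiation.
Apply d/dx to both sides, remembering that y depends on x. Each occurrence of y therefore brings in a y' = dy/dx via the chain rule.

With F(x, y) equal to the left-hand side minus the right, differentiate F term by term:
  d/dx[-x] = -1
  d/dx[-y] = -y'
  d/dx[sin(xy)] = (x·y' + y)·cos(xy)
Adding these up, d/dx[F] = 0 becomes
  (y·cos(xy) - 1) + (x·cos(xy) - 1)·y' = 0,
so isolating y',
  dy/dx = -(y·cos(xy) - 1)/(x·cos(xy) - 1) = (-y·cos(xy) + 1)/(x·cos(xy) - 1)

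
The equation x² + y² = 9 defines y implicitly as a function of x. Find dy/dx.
Differentiate the relation implicitly: treat y = y(x) and apply the chain rule, so every y-derivative picks up a y' = dy/dx factor.

With everything moved to the left-hand side, differentiate term by term:
  d/dx[x^2] = 2x
  d/dx[y^2] = 2y·y'
  d/dx[-9] = 0

Separating the contributions that come from x directly and those that come through y:
  without y':      2x
  multiplying y':  2y

so (2x) + (2y)·y' = 0, and therefore
  dy/dx = -(2x)/(2y) = -x/y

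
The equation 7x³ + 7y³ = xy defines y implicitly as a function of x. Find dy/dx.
Differentiate both sides with respect to x, treating y as y(x). By the chain rule, any term containing y contributes a factor of y' = dy/dx when we differentiate it.

Move every term to one side and write the relation as F(x, y) = 0. Term by term,
  d/dx[7x^3] = 21x^2
  d/dx[-xy] = -x·y' - y
  d/dx[7y^3] = 21y^2·y'

The pieces without y' make up ∂F/∂x and the coefficient of y' is ∂F/∂y:
  ∂F/∂x = 21x^2 - y,
  ∂F/∂y = -x + 21y^2.

Since d/dx[F] = ∂F/∂x + (∂F/∂y)·y' = 0, solve for y':
  (∂F/∂y)·y' = -∂F/∂x
  dy/dx = -(∂F/∂x)/(∂F/∂y) = -(21x^2 - y)/(-x + 21y^2) = (21x^2 - y)/(x - 21y^2)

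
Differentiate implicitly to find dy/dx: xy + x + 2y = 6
Differentiate both sides with respect to x, treating y as y(x). By the chain rule, any term containing y contributes a factor of y' = dy/dx when we differentiate it.

Move every term to one side and write the relation as F(x, y) = 0. Term by term,
  d/dx[xy] = x·y' + y
  d/dx[x] = 1
  d/dx[2y] = 2·y'
  d/dx[-6] = 0

The pieces without y' make up ∂F/∂x and the coefficient of y' is ∂F/∂y:
  ∂F/∂x = y + 1,
  ∂F/∂y = x + 2.

Since d/dx[F] = ∂F/∂x + (∂F/∂y)·y' = 0, solve for y':
  (∂F/∂y)·y' = -∂F/∂x
  dy/dx = -(∂F/∂x)/(∂F/∂y) = -(y + 1)/(x + 2) = (-y - 1)/(x + 2)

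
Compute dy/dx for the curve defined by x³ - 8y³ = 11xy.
Differentiate both sides with respect to x, treating y as y(x). By the chain rule, any term containing y contributes a factor of y' = dy/dx when we differentiate it.

Move every term to one side and write the relation as F(x, y) = 0. Term by term,
  d/dx[x^3] = 3x^2
  d/dx[-11xy] = -11x·y' - 11y
  d/dx[-8y^3] = -24y^2·y'

The pieces without y' make up ∂F/∂x and the coefficient of y' is ∂F/∂y:
  ∂F/∂x = 3x^2 - 11y,
  ∂F/∂y = -11x - 24y^2.

Since d/dx[F] = ∂F/∂x + (∂F/∂y)·y' = 0, solve for y':
  (∂F/∂y)·y' = -∂F/∂x
  dy/dx = -(∂F/∂x)/(∂F/∂y) = -(3x^2 - 11y)/(-11x - 24y^2) = (3x^2 - 11y)/(11x + 24y^2)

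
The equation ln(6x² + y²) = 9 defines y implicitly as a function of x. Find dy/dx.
Differentiate the relation implicitly: treat y = y(x) and apply the chain rule, so every y-derivative picks up a y' = dy/dx factor.

With everything moved to the left-hand side, differentiate term by term:
  d/dx[ln(6x^2 + y^2)] = (12x + 2y·y')/(6x^2 + y^2)
  d/dx[-9] = 0

Separating the contributions that come from x directly and those that come through y:
  without y':      12x/(6x^2 + y^2)
  multiplying y':  2y/(6x^2 + y^2)

so (12x/(6x^2 + y^2)) + (2y/(6x^2 + y^2))·y' = 0, and therefore
  dy/dx = -(12x/(6x^2 + y^2))/(2y/(6x^2 + y^2)) = -6x/y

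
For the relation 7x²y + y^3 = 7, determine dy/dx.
Differentiate both sides with respect to x, treating y as y(x). By the chain rule, any term containing y contributes a factor of y' = dy/dx when we differentiate it.

Move every term to one side and write the relation as F(x, y) = 0. Term by term,
  d/dx[7x^2y] = 7x^2·y' + 14xy
  d/dx[y^3] = 3y^2·y'
  d/dx[-7] = 0

The pieces without y' make up ∂F/∂x and the coefficient of y' is ∂F/∂y:
  ∂F/∂x = 14xy,
  ∂F/∂y = 7x^2 + 3y^2.

Since d/dx[F] = ∂F/∂x + (∂F/∂y)·y' = 0, solve for y':
  (∂F/∂y)·y' = -∂F/∂x
  dy/dx = -(∂F/∂x)/(∂F/∂y) = -(14xy)/(7x^2 + 3y^2) = -14xy/(7x^2 + 3y^2)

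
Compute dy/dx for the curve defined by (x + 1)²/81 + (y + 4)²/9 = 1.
Take d/dx of both sides. Since y is implicitly a function of x, the chain rule attaches a y' = dy/dx factor whenever we differentiate through y.

Set F(x, y) = (left side) − (right side), so the curve is F = 0. Differentiating each term of F:
  d/dx[(x + 1)^2/81] = 2x/81 + 2/81
  d/dx[(y + 4)^2/9] = 2·y'(y + 4)/9
  d/dx[-1] = 0

Collecting, the y'-free part is the partial derivative in x and the y' coefficient is the partial derivative in y:
  ∂F/∂x = 2x/81 + 2/81
  ∂F/∂y = 2y/9 + 8/9

so d/dx[F(x, y(x))] = ∂F/∂x + (∂F/∂y)·y' = 0. Rearranging,
  dy/dx = -(∂F/∂x)/(∂F/∂y) = -(2x/81 + 2/81)/(2y/9 + 8/9)
        = -(2(x + 1)/81)/(2(y + 4)/9) = (-x - 1)/(9(y + 4))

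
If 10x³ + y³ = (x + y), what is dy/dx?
Take d/dx of both sides. Since y is implicitly a function of x, the chain rule attaches a y' = dy/dx factor whenever we differentiate through y.

Set F(x, y) = (left side) − (right side), so the curve is F = 0. Differentiating each term of F:
  d/dx[10x^3] = 30x^2
  d/dx[-x] = -1
  d/dx[y^3] = 3y^2·y'
  d/dx[-y] = -y'

Collecting, the y'-free part is the partial derivative in x and the y' coefficient is the partial derivative in y:
  ∂F/∂x = 30x^2 - 1
  ∂F/∂y = 3y^2 - 1

so d/dx[F(x, y(x))] = ∂F/∂x + (∂F/∂y)·y' = 0. Rearranging,
  dy/dx = -(∂F/∂x)/(∂F/∂y) = -(30x^2 - 1)/(3y^2 - 1) = (1 - 30x^2)/(3y^2 - 1)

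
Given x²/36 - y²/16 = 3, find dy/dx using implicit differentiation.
Apply d/dx to both sides, remembering that y depends on x. Each occurrence of y therefore brings in a y' = dy/dx via the chain rule.

With F(x, y) equal to the left-hand side minus the right, differentiate F term by term:
  d/dx[x^2/36] = x/18
  d/dx[-y^2/16] = -y·y'/8
  d/dx[-3] = 0
Adding these up, d/dx[F] = 0 becomes
  (x/18) + (-y/8)·y' = 0,
so isolating y',
  dy/dx = -(x/18)/(-y/8) = 4x/(9y)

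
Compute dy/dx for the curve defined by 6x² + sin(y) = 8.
Apply d/dx to both sides, remembering that y depends on x. Each occurrence of y therefore brings in a y' = dy/dx via the chain rule.

With F(x, y) equal to the left-hand side minus the right, differentiate F term by term:
  d/dx[6x^2] = 12x
  d/dx[sin(y)] = y'·cos(y)
  d/dx[-8] = 0
Adding these up, d/dx[F] = 0 becomes
  (12x) + (cos(y))·y' = 0,
so isolating y',
  dy/dx = -(12x)/(cos(y)) = -12x/cos(y)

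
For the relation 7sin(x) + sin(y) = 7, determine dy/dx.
Take d/dx of both sides. Since y is implicitly a function of x, the chain rule attaches a y' = dy/dx factor whenever we differentiate through y.

Set F(x, y) = (left side) − (right side), so the curve is F = 0. Differentiating each term of F:
  d/dx[7sin(x)] = 7cos(x)
  d/dx[sin(y)] = y'·cos(y)
  d/dx[-7] = 0

Collecting, the y'-free part is the partial derivative in x and the y' coefficient is the partial derivative in y:
  ∂F/∂x = 7cos(x)
  ∂F/∂y = cos(y)

so d/dx[F(x, y(x))] = ∂F/∂x + (∂F/∂y)·y' = 0. Rearranging,
  dy/dx = -(∂F/∂x)/(∂F/∂y) = -(7cos(x))/(cos(y)) = -7cos(x)/cos(y)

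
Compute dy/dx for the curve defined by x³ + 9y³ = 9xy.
Differentiate the relation implicitly: treat y = y(x) and apply the chain rule, so every y-derivative picks up a y' = dy/dx factor.

With everything moved to the left-hand side, differentiate term by term:
  d/dx[x^3] = 3x^2
  d/dx[-9xy] = -9x·y' - 9y
  d/dx[9y^3] = 27y^2·y'

Separating the contributions that come from x directly and those that come through y:
  without y':      3x^2 - 9y
  multiplying y':  -9x + 27y^2

so (3x^2 - 9y) + (-9x + 27y^2)·y' = 0, and therefore
  dy/dx = -(3x^2 - 9y)/(-9x + 27y^2) = (x^2/3 - y)/(x - 3y^2)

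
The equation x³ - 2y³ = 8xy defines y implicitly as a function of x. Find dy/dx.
Differentiate the relation implicitly: treat y = y(x) and apply the chain rule, so every y-derivative picks up a y' = dy/dx factor.

With everything moved to the left-hand side, differentiate term by term:
  d/dx[x^3] = 3x^2
  d/dx[-8xy] = -8x·y' - 8y
  d/dx[-2y^3] = -6y^2·y'

Separating the contributions that come from x directly and those that come through y:
  without y':      3x^2 - 8y
  multiplying y':  -8x - 6y^2

so (3x^2 - 8y) + (-8x - 6y^2)·y' = 0, and therefore
  dy/dx = -(3x^2 - 8y)/(-8x - 6y^2) = (3x^2 - 8y)/(2(4x + 3y^2))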